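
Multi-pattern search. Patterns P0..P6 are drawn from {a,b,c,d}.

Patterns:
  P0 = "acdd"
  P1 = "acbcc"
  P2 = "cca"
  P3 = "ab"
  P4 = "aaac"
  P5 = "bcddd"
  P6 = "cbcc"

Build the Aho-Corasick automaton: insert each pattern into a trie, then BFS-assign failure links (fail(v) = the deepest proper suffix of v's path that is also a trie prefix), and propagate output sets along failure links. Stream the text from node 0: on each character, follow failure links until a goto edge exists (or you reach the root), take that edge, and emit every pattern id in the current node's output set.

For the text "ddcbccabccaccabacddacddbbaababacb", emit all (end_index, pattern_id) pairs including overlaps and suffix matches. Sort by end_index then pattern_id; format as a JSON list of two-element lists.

Construct AC machine:
Trie (insert patterns):
  0='ε' goto a→1 b→15 c→8
  1='a' goto a→12 b→11 c→2
  2='ac' goto b→5 d→3
  3='acd' goto d→4
  4='acdd' goto ·  [P0 ends]
  5='acb' goto c→6
  6='acbc' goto c→7
  7='acbcc' goto ·  [P1 ends]
  8='c' goto b→20 c→9
  9='cc' goto a→10
  10='cca' goto ·  [P2 ends]
  11='ab' goto ·  [P3 ends]
  12='aa' goto a→13
  13='aaa' goto c→14
  14='aaac' goto ·  [P4 ends]
  15='b' goto c→16
  16='bc' goto d→17
  17='bcd' goto d→18
  18='bcdd' goto d→19
  19='bcddd' goto ·  [P5 ends]
  20='cb' goto c→21
  21='cbc' goto c→22
  22='cbcc' goto ·  [P6 ends]

Failure links (BFS by depth):
  fail(1) 'a': from fail(0)=0 chase 'a': 0 ⇒ 0;  out=∅∪out(0)=∅
  fail(8) 'c': from fail(0)=0 chase 'c': 0 ⇒ 0;  out=∅∪out(0)=∅
  fail(15) 'b': from fail(0)=0 chase 'b': 0 ⇒ 0;  out=∅∪out(0)=∅
  fail(2) 'ac': from fail(1)=0 chase 'c': 0 ⇒ 8;  out=∅∪out(8)=∅
  fail(9) 'cc': from fail(8)=0 chase 'c': 0 ⇒ 8;  out=∅∪out(8)=∅
  fail(11) 'ab': from fail(1)=0 chase 'b': 0 ⇒ 15;  out={3}∪out(15)={3}
  fail(12) 'aa': from fail(1)=0 chase 'a': 0 ⇒ 1;  out=∅∪out(1)=∅
  fail(16) 'bc': from fail(15)=0 chase 'c': 0 ⇒ 8;  out=∅∪out(8)=∅
  fail(20) 'cb': from fail(8)=0 chase 'b': 0 ⇒ 15;  out=∅∪out(15)=∅
  fail(3) 'acd': from fail(2)=8 chase 'd': 8→0 ⇒ 0;  out=∅∪out(0)=∅
  fail(5) 'acb': from fail(2)=8 chase 'b': 8 ⇒ 20;  out=∅∪out(20)=∅
  fail(10) 'cca': from fail(9)=8 chase 'a': 8→0 ⇒ 1;  out={2}∪out(1)={2}
  fail(13) 'aaa': from fail(12)=1 chase 'a': 1 ⇒ 12;  out=∅∪out(12)=∅
  fail(17) 'bcd': from fail(16)=8 chase 'd': 8→0 ⇒ 0;  out=∅∪out(0)=∅
  fail(21) 'cbc': from fail(20)=15 chase 'c': 15 ⇒ 16;  out=∅∪out(16)=∅
  fail(4) 'acdd': from fail(3)=0 chase 'd': 0 ⇒ 0;  out={0}∪out(0)={0}
  fail(6) 'acbc': from fail(5)=20 chase 'c': 20 ⇒ 21;  out=∅∪out(21)=∅
  fail(14) 'aaac': from fail(13)=12 chase 'c': 12→1 ⇒ 2;  out={4}∪out(2)={4}
  fail(18) 'bcdd': from fail(17)=0 chase 'd': 0 ⇒ 0;  out=∅∪out(0)=∅
  fail(22) 'cbcc': from fail(21)=16 chase 'c': 16→8 ⇒ 9;  out={6}∪out(9)={6}
  fail(7) 'acbcc': from fail(6)=21 chase 'c': 21 ⇒ 22;  out={1}∪out(22)={1,6}
  fail(19) 'bcddd': from fail(18)=0 chase 'd': 0 ⇒ 0;  out={5}∪out(0)={5}

Run:
[0] read 'd'  n0⇒n0
[1] read 'd'  n0⇒n0
[2] read 'c'  n0⇒n8
[3] read 'b'  n8⇒n20
[4] read 'c'  n20⇒n21
[5] read 'c'  n21⇒n22  emit P6@[2:5]
[6] read 'a'  n22⇒n10 (via fail)  emit P2@[4:6]
[7] read 'b'  n10⇒n11 (via fail)  emit P3@[6:7]
[8] read 'c'  n11⇒n16 (via fail)
[9] read 'c'  n16⇒n9 (via fail)
[10] read 'a'  n9⇒n10  emit P2@[8:10]
[11] read 'c'  n10⇒n2 (via fail)
[12] read 'c'  n2⇒n9 (via fail)
[13] read 'a'  n9⇒n10  emit P2@[11:13]
[14] read 'b'  n10⇒n11 (via fail)  emit P3@[13:14]
[15] read 'a'  n11⇒n1 (via fail)
[16] read 'c'  n1⇒n2
[17] read 'd'  n2⇒n3
[18] read 'd'  n3⇒n4  emit P0@[15:18]
[19] read 'a'  n4⇒n1 (via fail)
[20] read 'c'  n1⇒n2
[21] read 'd'  n2⇒n3
[22] read 'd'  n3⇒n4  emit P0@[19:22]
[23] read 'b'  n4⇒n15 (via fail)
[24] read 'b'  n15⇒n15 (via fail)
[25] read 'a'  n15⇒n1 (via fail)
[26] read 'a'  n1⇒n12
[27] read 'b'  n12⇒n11 (via fail)  emit P3@[26:27]
[28] read 'a'  n11⇒n1 (via fail)
[29] read 'b'  n1⇒n11  emit P3@[28:29]
[30] read 'a'  n11⇒n1 (via fail)
[31] read 'c'  n1⇒n2
[32] read 'b'  n2⇒n5

Result: [[5,6],[6,2],[7,3],[10,2],[13,2],[14,3],[18,0],[22,0],[27,3],[29,3]]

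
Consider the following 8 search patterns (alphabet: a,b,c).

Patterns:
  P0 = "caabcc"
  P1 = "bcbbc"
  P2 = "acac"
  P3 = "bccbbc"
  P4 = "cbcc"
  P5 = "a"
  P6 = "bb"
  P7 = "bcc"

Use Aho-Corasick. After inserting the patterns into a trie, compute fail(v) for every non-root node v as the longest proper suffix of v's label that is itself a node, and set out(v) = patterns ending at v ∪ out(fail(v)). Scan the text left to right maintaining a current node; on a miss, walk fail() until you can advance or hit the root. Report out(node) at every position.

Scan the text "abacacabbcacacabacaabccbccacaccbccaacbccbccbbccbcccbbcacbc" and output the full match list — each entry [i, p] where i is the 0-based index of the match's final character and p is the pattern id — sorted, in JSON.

Build:
Trie (insert patterns):
  n0 'ε': a→12 b→7 c→1
  n1 'c': a→2 b→20
  n2 'ca': a→3
  n3 'caa': b→4
  n4 'caab': c→5
  n5 'caabc': c→6
  n6 'caabcc': ·  [P0 ends]
  n7 'b': b→23 c→8
  n8 'bc': b→9 c→16
  n9 'bcb': b→10
  n10 'bcbb': c→11
  n11 'bcbbc': ·  [P1 ends]
  n12 'a': c→13  [P5 ends]
  n13 'ac': a→14
  n14 'aca': c→15
  n15 'acac': ·  [P2 ends]
  n16 'bcc': b→17  [P7 ends]
  n17 'bccb': b→18
  n18 'bccbb': c→19
  n19 'bccbbc': ·  [P3 ends]
  n20 'cb': c→21
  n21 'cbc': c→22
  n22 'cbcc': ·  [P4 ends]
  n23 'bb': ·  [P6 ends]

Failure links (BFS by depth):
  fail(1) 'c': from fail(0)=0 chase 'c': 0 ⇒ 0;  out=∅∪out(0)=∅
  fail(7) 'b': from fail(0)=0 chase 'b': 0 ⇒ 0;  out=∅∪out(0)=∅
  fail(12) 'a': from fail(0)=0 chase 'a': 0 ⇒ 0;  out={5}∪out(0)={5}
  fail(2) 'ca': from fail(1)=0 chase 'a': 0 ⇒ 12;  out=∅∪out(12)={5}
  fail(8) 'bc': from fail(7)=0 chase 'c': 0 ⇒ 1;  out=∅∪out(1)=∅
  fail(13) 'ac': from fail(12)=0 chase 'c': 0 ⇒ 1;  out=∅∪out(1)=∅
  fail(20) 'cb': from fail(1)=0 chase 'b': 0 ⇒ 7;  out=∅∪out(7)=∅
  fail(23) 'bb': from fail(7)=0 chase 'b': 0 ⇒ 7;  out={6}∪out(7)={6}
  fail(3) 'caa': from fail(2)=12 chase 'a': 12→0 ⇒ 12;  out=∅∪out(12)={5}
  fail(9) 'bcb': from fail(8)=1 chase 'b': 1 ⇒ 20;  out=∅∪out(20)=∅
  fail(14) 'aca': from fail(13)=1 chase 'a': 1 ⇒ 2;  out=∅∪out(2)={5}
  fail(16) 'bcc': from fail(8)=1 chase 'c': 1→0 ⇒ 1;  out={7}∪out(1)={7}
  fail(21) 'cbc': from fail(20)=7 chase 'c': 7 ⇒ 8;  out=∅∪out(8)=∅
  fail(4) 'caab': from fail(3)=12 chase 'b': 12→0 ⇒ 7;  out=∅∪out(7)=∅
  fail(10) 'bcbb': from fail(9)=20 chase 'b': 20→7 ⇒ 23;  out=∅∪out(23)={6}
  fail(15) 'acac': from fail(14)=2 chase 'c': 2→12 ⇒ 13;  out={2}∪out(13)={2}
  fail(17) 'bccb': from fail(16)=1 chase 'b': 1 ⇒ 20;  out=∅∪out(20)=∅
  fail(22) 'cbcc': from fail(21)=8 chase 'c': 8 ⇒ 16;  out={4}∪out(16)={4,7}
  fail(5) 'caabc': from fail(4)=7 chase 'c': 7 ⇒ 8;  out=∅∪out(8)=∅
  fail(11) 'bcbbc': from fail(10)=23 chase 'c': 23→7 ⇒ 8;  out={1}∪out(8)={1}
  fail(18) 'bccbb': from fail(17)=20 chase 'b': 20→7 ⇒ 23;  out=∅∪out(23)={6}
  fail(6) 'caabcc': from fail(5)=8 chase 'c': 8 ⇒ 16;  out={0}∪out(16)={0,7}
  fail(19) 'bccbbc': from fail(18)=23 chase 'c': 23→7 ⇒ 8;  out={3}∪out(8)={3}

Run:
[0] read 'a'  n0⇒n12  ** P5@[0:0]
[1] read 'b'  n12⇒n7 (via fail)
[2] read 'a'  n7⇒n12 (via fail)  ** P5@[2:2]
[3] read 'c'  n12⇒n13
[4] read 'a'  n13⇒n14  ** P5@[4:4]
[5] read 'c'  n14⇒n15  ** P2@[2:5]
[6] read 'a'  n15⇒n14 (via fail)  ** P5@[6:6]
[7] read 'b'  n14⇒n7 (via fail)
[8] read 'b'  n7⇒n23  ** P6@[7:8]
[9] read 'c'  n23⇒n8 (via fail)
[10] read 'a'  n8⇒n2 (via fail)  ** P5@[10:10]
[11] read 'c'  n2⇒n13 (via fail)
[12] read 'a'  n13⇒n14  ** P5@[12:12]
[13] read 'c'  n14⇒n15  ** P2@[10:13]
[14] read 'a'  n15⇒n14 (via fail)  ** P5@[14:14]
[15] read 'b'  n14⇒n7 (via fail)
[16] read 'a'  n7⇒n12 (via fail)  ** P5@[16:16]
[17] read 'c'  n12⇒n13
[18] read 'a'  n13⇒n14  ** P5@[18:18]
[19] read 'a'  n14⇒n3 (via fail)  ** P5@[19:19]
[20] read 'b'  n3⇒n4
[21] read 'c'  n4⇒n5
[22] read 'c'  n5⇒n6  ** P0@[17:22],P7@[20:22]
[23] read 'b'  n6⇒n17 (via fail)
[24] read 'c'  n17⇒n21 (via fail)
[25] read 'c'  n21⇒n22  ** P4@[22:25],P7@[23:25]
[26] read 'a'  n22⇒n2 (via fail)  ** P5@[26:26]
[27] read 'c'  n2⇒n13 (via fail)
[28] read 'a'  n13⇒n14  ** P5@[28:28]
[29] read 'c'  n14⇒n15  ** P2@[26:29]
[30] read 'c'  n15⇒n1 (via fail)
[31] read 'b'  n1⇒n20
[32] read 'c'  n20⇒n21
[33] read 'c'  n21⇒n22  ** P4@[30:33],P7@[31:33]
[34] read 'a'  n22⇒n2 (via fail)  ** P5@[34:34]
[35] read 'a'  n2⇒n3  ** P5@[35:35]
[36] read 'c'  n3⇒n13 (via fail)
[37] read 'b'  n13⇒n20 (via fail)
[38] read 'c'  n20⇒n21
[39] read 'c'  n21⇒n22  ** P4@[36:39],P7@[37:39]
[40] read 'b'  n22⇒n17 (via fail)
[41] read 'c'  n17⇒n21 (via fail)
[42] read 'c'  n21⇒n22  ** P4@[39:42],P7@[40:42]
[43] read 'b'  n22⇒n17 (via fail)
[44] read 'b'  n17⇒n18  ** P6@[43:44]
[45] read 'c'  n18⇒n19  ** P3@[40:45]
[46] read 'c'  n19⇒n16 (via fail)  ** P7@[44:46]
[47] read 'b'  n16⇒n17
[48] read 'c'  n17⇒n21 (via fail)
[49] read 'c'  n21⇒n22  ** P4@[46:49],P7@[47:49]
[50] read 'c'  n22⇒n1 (via fail)
[51] read 'b'  n1⇒n20
[52] read 'b'  n20⇒n23 (via fail)  ** P6@[51:52]
[53] read 'c'  n23⇒n8 (via fail)
[54] read 'a'  n8⇒n2 (via fail)  ** P5@[54:54]
[55] read 'c'  n2⇒n13 (via fail)
[56] read 'b'  n13⇒n20 (via fail)
[57] read 'c'  n20⇒n21

Result: [[0,5],[2,5],[4,5],[5,2],[6,5],[8,6],[10,5],[12,5],[13,2],[14,5],[16,5],[18,5],[19,5],[22,0],[22,7],[25,4],[25,7],[26,5],[28,5],[29,2],[33,4],[33,7],[34,5],[35,5],[39,4],[39,7],[42,4],[42,7],[44,6],[45,3],[46,7],[49,4],[49,7],[52,6],[54,5]]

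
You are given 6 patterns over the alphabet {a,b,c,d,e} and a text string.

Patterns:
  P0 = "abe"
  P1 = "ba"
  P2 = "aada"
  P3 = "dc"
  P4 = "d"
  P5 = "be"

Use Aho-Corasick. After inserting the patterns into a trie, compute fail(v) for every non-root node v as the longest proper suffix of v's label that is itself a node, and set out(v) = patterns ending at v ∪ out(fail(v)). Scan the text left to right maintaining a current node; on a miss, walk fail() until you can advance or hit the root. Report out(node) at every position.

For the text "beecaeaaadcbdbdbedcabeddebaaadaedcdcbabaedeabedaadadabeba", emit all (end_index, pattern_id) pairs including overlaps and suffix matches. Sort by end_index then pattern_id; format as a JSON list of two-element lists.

Build automaton:
Trie nodes:
  0='ε' goto a→1 b→4 d→9
  1='a' goto a→6 b→2
  2='ab' goto e→3
  3='abe' goto ·  ←P0
  4='b' goto a→5 e→11
  5='ba' goto ·  ←P1
  6='aa' goto d→7
  7='aad' goto a→8
  8='aada' goto ·  ←P2
  9='d' goto c→10  ←P4
  10='dc' goto ·  ←P3
  11='be' goto ·  ←P5

Failure links (BFS by depth):
  n1('a'): parent n0 fail=0; on 'a' 0 → fail=0;  out ∅∪∅=∅
  n4('b'): parent n0 fail=0; on 'b' 0 → fail=0;  out ∅∪∅=∅
  n9('d'): parent n0 fail=0; on 'd' 0 → fail=0;  out {4}∪∅={4}
  n2('ab'): parent n1 fail=0; on 'b' 0 → fail=4;  out ∅∪∅=∅
  n5('ba'): parent n4 fail=0; on 'a' 0 → fail=1;  out {1}∪∅={1}
  n6('aa'): parent n1 fail=0; on 'a' 0 → fail=1;  out ∅∪∅=∅
  n10('dc'): parent n9 fail=0; on 'c' 0 → fail=0;  out {3}∪∅={3}
  n11('be'): parent n4 fail=0; on 'e' 0 → fail=0;  out {5}∪∅={5}
  n3('abe'): parent n2 fail=4; on 'e' 4 → fail=11;  out {0}∪{5}={0,5}
  n7('aad'): parent n6 fail=1; on 'd' 1→0 → fail=9;  out ∅∪{4}={4}
  n8('aada'): parent n7 fail=9; on 'a' 9→0 → fail=1;  out {2}∪∅={2}

Run:
pos 0 'b': at 4
pos 1 'e': at 11  → match P5@[0:1]
pos 2 'e': at 0 ·f
pos 3 'c': at 0
pos 4 'a': at 1
pos 5 'e': at 0 ·f
pos 6 'a': at 1
pos 7 'a': at 6
pos 8 'a': at 6 ·f
pos 9 'd': at 7  → match P4@[9:9]
pos 10 'c': at 10 ·f  → match P3@[9:10]
pos 11 'b': at 4 ·f
pos 12 'd': at 9 ·f  → match P4@[12:12]
pos 13 'b': at 4 ·f
pos 14 'd': at 9 ·f  → match P4@[14:14]
pos 15 'b': at 4 ·f
pos 16 'e': at 11  → match P5@[15:16]
pos 17 'd': at 9 ·f  → match P4@[17:17]
pos 18 'c': at 10  → match P3@[17:18]
pos 19 'a': at 1 ·f
pos 20 'b': at 2
pos 21 'e': at 3  → match P0@[19:21],P5@[20:21]
pos 22 'd': at 9 ·f  → match P4@[22:22]
pos 23 'd': at 9 ·f  → match P4@[23:23]
pos 24 'e': at 0 ·f
pos 25 'b': at 4
pos 26 'a': at 5  → match P1@[25:26]
pos 27 'a': at 6 ·f
pos 28 'a': at 6 ·f
pos 29 'd': at 7  → match P4@[29:29]
pos 30 'a': at 8  → match P2@[27:30]
pos 31 'e': at 0 ·f
pos 32 'd': at 9  → match P4@[32:32]
pos 33 'c': at 10  → match P3@[32:33]
pos 34 'd': at 9 ·f  → match P4@[34:34]
pos 35 'c': at 10  → match P3@[34:35]
pos 36 'b': at 4 ·f
pos 37 'a': at 5  → match P1@[36:37]
pos 38 'b': at 2 ·f
pos 39 'a': at 5 ·f  → match P1@[38:39]
pos 40 'e': at 0 ·f
pos 41 'd': at 9  → match P4@[41:41]
pos 42 'e': at 0 ·f
pos 43 'a': at 1
pos 44 'b': at 2
pos 45 'e': at 3  → match P0@[43:45],P5@[44:45]
pos 46 'd': at 9 ·f  → match P4@[46:46]
pos 47 'a': at 1 ·f
pos 48 'a': at 6
pos 49 'd': at 7  → match P4@[49:49]
pos 50 'a': at 8  → match P2@[47:50]
pos 51 'd': at 9 ·f  → match P4@[51:51]
pos 52 'a': at 1 ·f
pos 53 'b': at 2
pos 54 'e': at 3  → match P0@[52:54],P5@[53:54]
pos 55 'b': at 4 ·f
pos 56 'a': at 5  → match P1@[55:56]

Result: [[1,5],[9,4],[10,3],[12,4],[14,4],[16,5],[17,4],[18,3],[21,0],[21,5],[22,4],[23,4],[26,1],[29,4],[30,2],[32,4],[33,3],[34,4],[35,3],[37,1],[39,1],[41,4],[45,0],[45,5],[46,4],[49,4],[50,2],[51,4],[54,0],[54,5],[56,1]]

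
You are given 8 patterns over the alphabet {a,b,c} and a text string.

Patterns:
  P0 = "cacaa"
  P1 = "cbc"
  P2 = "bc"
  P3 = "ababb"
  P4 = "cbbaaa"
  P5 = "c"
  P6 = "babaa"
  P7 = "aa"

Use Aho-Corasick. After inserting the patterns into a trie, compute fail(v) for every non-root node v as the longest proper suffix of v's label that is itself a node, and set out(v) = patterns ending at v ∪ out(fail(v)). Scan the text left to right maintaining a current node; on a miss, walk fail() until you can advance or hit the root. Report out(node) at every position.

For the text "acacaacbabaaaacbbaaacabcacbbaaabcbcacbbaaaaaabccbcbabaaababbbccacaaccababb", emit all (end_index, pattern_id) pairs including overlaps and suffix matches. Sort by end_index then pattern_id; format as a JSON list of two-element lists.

Build:
Trie nodes:
  0='ε' goto a→10 b→8 c→1
  1='c' goto a→2 b→6  [P5 ends]
  2='ca' goto c→3
  3='cac' goto a→4
  4='caca' goto a→5
  5='cacaa' goto ·  [P0 ends]
  6='cb' goto b→15 c→7
  7='cbc' goto ·  [P1 ends]
  8='b' goto a→19 c→9
  9='bc' goto ·  [P2 ends]
  10='a' goto a→23 b→11
  11='ab' goto a→12
  12='aba' goto b→13
  13='abab' goto b→14
  14='ababb' goto ·  [P3 ends]
  15='cbb' goto a→16
  16='cbba' goto a→17
  17='cbbaa' goto a→18
  18='cbbaaa' goto ·  [P4 ends]
  19='ba' goto b→20
  20='bab' goto a→21
  21='baba' goto a→22
  22='babaa' goto ·  [P6 ends]
  23='aa' goto ·  [P7 ends]

Failure links (BFS by depth):
  fail(1) 'c': from fail(0)=0 chase 'c': 0 ⇒ 0;  out={5}∪out(0)={5}
  fail(8) 'b': from fail(0)=0 chase 'b': 0 ⇒ 0;  out=∅∪out(0)=∅
  fail(10) 'a': from fail(0)=0 chase 'a': 0 ⇒ 0;  out=∅∪out(0)=∅
  fail(2) 'ca': from fail(1)=0 chase 'a': 0 ⇒ 10;  out=∅∪out(10)=∅
  fail(6) 'cb': from fail(1)=0 chase 'b': 0 ⇒ 8;  out=∅∪out(8)=∅
  fail(9) 'bc': from fail(8)=0 chase 'c': 0 ⇒ 1;  out={2}∪out(1)={2,5}
  fail(11) 'ab': from fail(10)=0 chase 'b': 0 ⇒ 8;  out=∅∪out(8)=∅
  fail(19) 'ba': from fail(8)=0 chase 'a': 0 ⇒ 10;  out=∅∪out(10)=∅
  fail(23) 'aa': from fail(10)=0 chase 'a': 0 ⇒ 10;  out={7}∪out(10)={7}
  fail(3) 'cac': from fail(2)=10 chase 'c': 10→0 ⇒ 1;  out=∅∪out(1)={5}
  fail(7) 'cbc': from fail(6)=8 chase 'c': 8 ⇒ 9;  out={1}∪out(9)={1,2,5}
  fail(12) 'aba': from fail(11)=8 chase 'a': 8 ⇒ 19;  out=∅∪out(19)=∅
  fail(15) 'cbb': from fail(6)=8 chase 'b': 8→0 ⇒ 8;  out=∅∪out(8)=∅
  fail(20) 'bab': from fail(19)=10 chase 'b': 10 ⇒ 11;  out=∅∪out(11)=∅
  fail(4) 'caca': from fail(3)=1 chase 'a': 1 ⇒ 2;  out=∅∪out(2)=∅
  fail(13) 'abab': from fail(12)=19 chase 'b': 19 ⇒ 20;  out=∅∪out(20)=∅
  fail(16) 'cbba': from fail(15)=8 chase 'a': 8 ⇒ 19;  out=∅∪out(19)=∅
  fail(21) 'baba': from fail(20)=11 chase 'a': 11 ⇒ 12;  out=∅∪out(12)=∅
  fail(5) 'cacaa': from fail(4)=2 chase 'a': 2→10 ⇒ 23;  out={0}∪out(23)={0,7}
  fail(14) 'ababb': from fail(13)=20 chase 'b': 20→11→8→0 ⇒ 8;  out={3}∪out(8)={3}
  fail(17) 'cbbaa': from fail(16)=19 chase 'a': 19→10 ⇒ 23;  out=∅∪out(23)={7}
  fail(22) 'babaa': from fail(21)=12 chase 'a': 12→19→10 ⇒ 23;  out={6}∪out(23)={6,7}
  fail(18) 'cbbaaa': from fail(17)=23 chase 'a': 23→10 ⇒ 23;  out={4}∪out(23)={4,7}

Run:
pos 0 'a': at 10
pos 1 'c': at 1 (via fail)  ** P5@[1:1]
pos 2 'a': at 2
pos 3 'c': at 3  ** P5@[3:3]
pos 4 'a': at 4
pos 5 'a': at 5  ** P0@[1:5],P7@[4:5]
pos 6 'c': at 1 (via fail)  ** P5@[6:6]
pos 7 'b': at 6
pos 8 'a': at 19 (via fail)
pos 9 'b': at 20
pos 10 'a': at 21
pos 11 'a': at 22  ** P6@[7:11],P7@[10:11]
pos 12 'a': at 23 (via fail)  ** P7@[11:12]
pos 13 'a': at 23 (via fail)  ** P7@[12:13]
pos 14 'c': at 1 (via fail)  ** P5@[14:14]
pos 15 'b': at 6
pos 16 'b': at 15
pos 17 'a': at 16
pos 18 'a': at 17  ** P7@[17:18]
pos 19 'a': at 18  ** P4@[14:19],P7@[18:19]
pos 20 'c': at 1 (via fail)  ** P5@[20:20]
pos 21 'a': at 2
pos 22 'b': at 11 (via fail)
pos 23 'c': at 9 (via fail)  ** P2@[22:23],P5@[23:23]
pos 24 'a': at 2 (via fail)
pos 25 'c': at 3  ** P5@[25:25]
pos 26 'b': at 6 (via fail)
pos 27 'b': at 15
pos 28 'a': at 16
pos 29 'a': at 17  ** P7@[28:29]
pos 30 'a': at 18  ** P4@[25:30],P7@[29:30]
pos 31 'b': at 11 (via fail)
pos 32 'c': at 9 (via fail)  ** P2@[31:32],P5@[32:32]
pos 33 'b': at 6 (via fail)
pos 34 'c': at 7  ** P1@[32:34],P2@[33:34],P5@[34:34]
pos 35 'a': at 2 (via fail)
pos 36 'c': at 3  ** P5@[36:36]
pos 37 'b': at 6 (via fail)
pos 38 'b': at 15
pos 39 'a': at 16
pos 40 'a': at 17  ** P7@[39:40]
pos 41 'a': at 18  ** P4@[36:41],P7@[40:41]
pos 42 'a': at 23 (via fail)  ** P7@[41:42]
pos 43 'a': at 23 (via fail)  ** P7@[42:43]
pos 44 'a': at 23 (via fail)  ** P7@[43:44]
pos 45 'b': at 11 (via fail)
pos 46 'c': at 9 (via fail)  ** P2@[45:46],P5@[46:46]
pos 47 'c': at 1 (via fail)  ** P5@[47:47]
pos 48 'b': at 6
pos 49 'c': at 7  ** P1@[47:49],P2@[48:49],P5@[49:49]
pos 50 'b': at 6 (via fail)
pos 51 'a': at 19 (via fail)
pos 52 'b': at 20
pos 53 'a': at 21
pos 54 'a': at 22  ** P6@[50:54],P7@[53:54]
pos 55 'a': at 23 (via fail)  ** P7@[54:55]
pos 56 'b': at 11 (via fail)
pos 57 'a': at 12
pos 58 'b': at 13
pos 59 'b': at 14  ** P3@[55:59]
pos 60 'b': at 8 (via fail)
pos 61 'c': at 9  ** P2@[60:61],P5@[61:61]
pos 62 'c': at 1 (via fail)  ** P5@[62:62]
pos 63 'a': at 2
pos 64 'c': at 3  ** P5@[64:64]
pos 65 'a': at 4
pos 66 'a': at 5  ** P0@[62:66],P7@[65:66]
pos 67 'c': at 1 (via fail)  ** P5@[67:67]
pos 68 'c': at 1 (via fail)  ** P5@[68:68]
pos 69 'a': at 2
pos 70 'b': at 11 (via fail)
pos 71 'a': at 12
pos 72 'b': at 13
pos 73 'b': at 14  ** P3@[69:73]

Matches: [[1,5],[3,5],[5,0],[5,7],[6,5],[11,6],[11,7],[12,7],[13,7],[14,5],[18,7],[19,4],[19,7],[20,5],[23,2],[23,5],[25,5],[29,7],[30,4],[30,7],[32,2],[32,5],[34,1],[34,2],[34,5],[36,5],[40,7],[41,4],[41,7],[42,7],[43,7],[44,7],[46,2],[46,5],[47,5],[49,1],[49,2],[49,5],[54,6],[54,7],[55,7],[59,3],[61,2],[61,5],[62,5],[64,5],[66,0],[66,7],[67,5],[68,5],[73,3]]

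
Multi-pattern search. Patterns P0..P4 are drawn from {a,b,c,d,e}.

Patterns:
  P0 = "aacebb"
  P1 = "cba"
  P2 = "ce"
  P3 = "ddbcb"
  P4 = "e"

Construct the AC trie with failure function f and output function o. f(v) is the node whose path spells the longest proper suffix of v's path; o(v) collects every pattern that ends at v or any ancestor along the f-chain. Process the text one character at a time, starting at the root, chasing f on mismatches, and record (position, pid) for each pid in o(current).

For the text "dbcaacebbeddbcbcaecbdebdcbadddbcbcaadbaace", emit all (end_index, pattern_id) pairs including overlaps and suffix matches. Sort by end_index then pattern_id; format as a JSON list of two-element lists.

Build automaton:
Trie (insert patterns):
  n0 'ε': a→1 c→7 d→11 e→16
  n1 'a': a→2
  n2 'aa': c→3
  n3 'aac': e→4
  n4 'aace': b→5
  n5 'aaceb': b→6
  n6 'aacebb': ·  ←P0
  n7 'c': b→8 e→10
  n8 'cb': a→9
  n9 'cba': ·  ←P1
  n10 'ce': ·  ←P2
  n11 'd': d→12
  n12 'dd': b→13
  n13 'ddb': c→14
  n14 'ddbc': b→15
  n15 'ddbcb': ·  ←P3
  n16 'e': ·  ←P4

Failure links (BFS by depth):
  fail(1) 'a': from fail(0)=0 chase 'a': 0 ⇒ 0;  out=∅∪out(0)=∅
  fail(7) 'c': from fail(0)=0 chase 'c': 0 ⇒ 0;  out=∅∪out(0)=∅
  fail(11) 'd': from fail(0)=0 chase 'd': 0 ⇒ 0;  out=∅∪out(0)=∅
  fail(16) 'e': from fail(0)=0 chase 'e': 0 ⇒ 0;  out={4}∪out(0)={4}
  fail(2) 'aa': from fail(1)=0 chase 'a': 0 ⇒ 1;  out=∅∪out(1)=∅
  fail(8) 'cb': from fail(7)=0 chase 'b': 0 ⇒ 0;  out=∅∪out(0)=∅
  fail(10) 'ce': from fail(7)=0 chase 'e': 0 ⇒ 16;  out={2}∪out(16)={2,4}
  fail(12) 'dd': from fail(11)=0 chase 'd': 0 ⇒ 11;  out=∅∪out(11)=∅
  fail(3) 'aac': from fail(2)=1 chase 'c': 1→0 ⇒ 7;  out=∅∪out(7)=∅
  fail(9) 'cba': from fail(8)=0 chase 'a': 0 ⇒ 1;  out={1}∪out(1)={1}
  fail(13) 'ddb': from fail(12)=11 chase 'b': 11→0 ⇒ 0;  out=∅∪out(0)=∅
  fail(4) 'aace': from fail(3)=7 chase 'e': 7 ⇒ 10;  out=∅∪out(10)={2,4}
  fail(14) 'ddbc': from fail(13)=0 chase 'c': 0 ⇒ 7;  out=∅∪out(7)=∅
  fail(5) 'aaceb': from fail(4)=10 chase 'b': 10→16→0 ⇒ 0;  out=∅∪out(0)=∅
  fail(15) 'ddbcb': from fail(14)=7 chase 'b': 7 ⇒ 8;  out={3}∪out(8)={3}
  fail(6) 'aacebb': from fail(5)=0 chase 'b': 0 ⇒ 0;  out={0}∪out(0)={0}

Run:
i=0 'd': node 0→11
i=1 'b': node 11→0 ·f
i=2 'c': node 0→7
i=3 'a': node 7→1 ·f
i=4 'a': node 1→2
i=5 'c': node 2→3
i=6 'e': node 3→4  → match P2@[5:6],P4@[6:6]
i=7 'b': node 4→5
i=8 'b': node 5→6  → match P0@[3:8]
i=9 'e': node 6→16 ·f  → match P4@[9:9]
i=10 'd': node 16→11 ·f
i=11 'd': node 11→12
i=12 'b': node 12→13
i=13 'c': node 13→14
i=14 'b': node 14→15  → match P3@[10:14]
i=15 'c': node 15→7 ·f
i=16 'a': node 7→1 ·f
i=17 'e': node 1→16 ·f  → match P4@[17:17]
i=18 'c': node 16→7 ·f
i=19 'b': node 7→8
i=20 'd': node 8→11 ·f
i=21 'e': node 11→16 ·f  → match P4@[21:21]
i=22 'b': node 16→0 ·f
i=23 'd': node 0→11
i=24 'c': node 11→7 ·f
i=25 'b': node 7→8
i=26 'a': node 8→9  → match P1@[24:26]
i=27 'd': node 9→11 ·f
i=28 'd': node 11→12
i=29 'd': node 12→12 ·f
i=30 'b': node 12→13
i=31 'c': node 13→14
i=32 'b': node 14→15  → match P3@[28:32]
i=33 'c': node 15→7 ·f
i=34 'a': node 7→1 ·f
i=35 'a': node 1→2
i=36 'd': node 2→11 ·f
i=37 'b': node 11→0 ·f
i=38 'a': node 0→1
i=39 'a': node 1→2
i=40 'c': node 2→3
i=41 'e': node 3→4  → match P2@[40:41],P4@[41:41]

All matches (sorted): [[6,2],[6,4],[8,0],[9,4],[14,3],[17,4],[21,4],[26,1],[32,3],[41,2],[41,4]]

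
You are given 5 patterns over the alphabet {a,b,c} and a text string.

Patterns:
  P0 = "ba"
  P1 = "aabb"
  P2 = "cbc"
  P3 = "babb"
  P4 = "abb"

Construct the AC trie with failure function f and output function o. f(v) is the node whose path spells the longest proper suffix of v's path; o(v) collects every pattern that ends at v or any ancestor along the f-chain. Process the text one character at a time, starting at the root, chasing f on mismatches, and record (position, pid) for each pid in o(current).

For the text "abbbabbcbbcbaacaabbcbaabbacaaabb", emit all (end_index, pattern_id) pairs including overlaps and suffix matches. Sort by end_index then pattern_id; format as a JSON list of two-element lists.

Build automaton:
Trie (insert patterns):
  0='ε' goto a→3 b→1 c→7
  1='b' goto a→2
  2='ba' goto b→10  ←P0
  3='a' goto a→4 b→12
  4='aa' goto b→5
  5='aab' goto b→6
  6='aabb' goto ·  ←P1
  7='c' goto b→8
  8='cb' goto c→9
  9='cbc' goto ·  ←P2
  10='bab' goto b→11
  11='babb' goto ·  ←P3
  12='ab' goto b→13
  13='abb' goto ·  ←P4

BFS fail/out derivation:
  n1('b'): parent n0 fail=0; on 'b' 0 → fail=0;  out ∅∪∅=∅
  n3('a'): parent n0 fail=0; on 'a' 0 → fail=0;  out ∅∪∅=∅
  n7('c'): parent n0 fail=0; on 'c' 0 → fail=0;  out ∅∪∅=∅
  n2('ba'): parent n1 fail=0; on 'a' 0 → fail=3;  out {0}∪∅={0}
  n4('aa'): parent n3 fail=0; on 'a' 0 → fail=3;  out ∅∪∅=∅
  n8('cb'): parent n7 fail=0; on 'b' 0 → fail=1;  out ∅∪∅=∅
  n12('ab'): parent n3 fail=0; on 'b' 0 → fail=1;  out ∅∪∅=∅
  n5('aab'): parent n4 fail=3; on 'b' 3 → fail=12;  out ∅∪∅=∅
  n9('cbc'): parent n8 fail=1; on 'c' 1→0 → fail=7;  out {2}∪∅={2}
  n10('bab'): parent n2 fail=3; on 'b' 3 → fail=12;  out ∅∪∅=∅
  n13('abb'): parent n12 fail=1; on 'b' 1→0 → fail=1;  out {4}∪∅={4}
  n6('aabb'): parent n5 fail=12; on 'b' 12 → fail=13;  out {1}∪{4}={1,4}
  n11('babb'): parent n10 fail=12; on 'b' 12 → fail=13;  out {3}∪{4}={3,4}

Run:
i=0 'a': node 0→3
i=1 'b': node 3→12
i=2 'b': node 12→13  emit P4@[0:2]
i=3 'b': node 13→1 ·f
i=4 'a': node 1→2  emit P0@[3:4]
i=5 'b': node 2→10
i=6 'b': node 10→11  emit P3@[3:6],P4@[4:6]
i=7 'c': node 11→7 ·f
i=8 'b': node 7→8
i=9 'b': node 8→1 ·f
i=10 'c': node 1→7 ·f
i=11 'b': node 7→8
i=12 'a': node 8→2 ·f  emit P0@[11:12]
i=13 'a': node 2→4 ·f
i=14 'c': node 4→7 ·f
i=15 'a': node 7→3 ·f
i=16 'a': node 3→4
i=17 'b': node 4→5
i=18 'b': node 5→6  emit P1@[15:18],P4@[16:18]
i=19 'c': node 6→7 ·f
i=20 'b': node 7→8
i=21 'a': node 8→2 ·f  emit P0@[20:21]
i=22 'a': node 2→4 ·f
i=23 'b': node 4→5
i=24 'b': node 5→6  emit P1@[21:24],P4@[22:24]
i=25 'a': node 6→2 ·f  emit P0@[24:25]
i=26 'c': node 2→7 ·f
i=27 'a': node 7→3 ·f
i=28 'a': node 3→4
i=29 'a': node 4→4 ·f
i=30 'b': node 4→5
i=31 'b': node 5→6  emit P1@[28:31],P4@[29:31]

Matches: [[2,4],[4,0],[6,3],[6,4],[12,0],[18,1],[18,4],[21,0],[24,1],[24,4],[25,0],[31,1],[31,4]]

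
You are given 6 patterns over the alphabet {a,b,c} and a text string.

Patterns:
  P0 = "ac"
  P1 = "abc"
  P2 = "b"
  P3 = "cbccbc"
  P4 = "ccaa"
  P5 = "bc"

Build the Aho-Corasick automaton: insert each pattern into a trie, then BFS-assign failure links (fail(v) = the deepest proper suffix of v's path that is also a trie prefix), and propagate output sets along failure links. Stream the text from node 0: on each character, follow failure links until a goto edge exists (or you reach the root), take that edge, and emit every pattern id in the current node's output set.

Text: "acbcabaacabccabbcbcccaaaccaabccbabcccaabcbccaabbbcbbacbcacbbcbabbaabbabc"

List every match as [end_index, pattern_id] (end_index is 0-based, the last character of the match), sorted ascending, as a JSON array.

Build automaton:
Trie nodes:
  n0 'ε': a→1 b→5 c→6
  n1 'a': b→3 c→2
  n2 'ac': ·  [P0 ends]
  n3 'ab': c→4
  n4 'abc': ·  [P1 ends]
  n5 'b': c→15  [P2 ends]
  n6 'c': b→7 c→12
  n7 'cb': c→8
  n8 'cbc': c→9
  n9 'cbcc': b→10
  n10 'cbccb': c→11
  n11 'cbccbc': ·  [P3 ends]
  n12 'cc': a→13
  n13 'cca': a→14
  n14 'ccaa': ·  [P4 ends]
  n15 'bc': ·  [P5 ends]

Failure links (BFS by depth):
  n1('a'): parent n0 fail=0; on 'a' 0 → fail=0;  out ∅∪∅=∅
  n5('b'): parent n0 fail=0; on 'b' 0 → fail=0;  out {2}∪∅={2}
  n6('c'): parent n0 fail=0; on 'c' 0 → fail=0;  out ∅∪∅=∅
  n2('ac'): parent n1 fail=0; on 'c' 0 → fail=6;  out {0}∪∅={0}
  n3('ab'): parent n1 fail=0; on 'b' 0 → fail=5;  out ∅∪{2}={2}
  n7('cb'): parent n6 fail=0; on 'b' 0 → fail=5;  out ∅∪{2}={2}
  n12('cc'): parent n6 fail=0; on 'c' 0 → fail=6;  out ∅∪∅=∅
  n15('bc'): parent n5 fail=0; on 'c' 0 → fail=6;  out {5}∪∅={5}
  n4('abc'): parent n3 fail=5; on 'c' 5 → fail=15;  out {1}∪{5}={1,5}
  n8('cbc'): parent n7 fail=5; on 'c' 5 → fail=15;  out ∅∪{5}={5}
  n13('cca'): parent n12 fail=6; on 'a' 6→0 → fail=1;  out ∅∪∅=∅
  n9('cbcc'): parent n8 fail=15; on 'c' 15→6 → fail=12;  out ∅∪∅=∅
  n14('ccaa'): parent n13 fail=1; on 'a' 1→0 → fail=1;  out {4}∪∅={4}
  n10('cbccb'): parent n9 fail=12; on 'b' 12→6 → fail=7;  out ∅∪{2}={2}
  n11('cbccbc'): parent n10 fail=7; on 'c' 7 → fail=8;  out {3}∪{5}={3,5}

Text stream:
i=0 'a': node 0→1
i=1 'c': node 1→2  → match P0@[0:1]
i=2 'b': node 2→7 (fail-walked)  → match P2@[2:2]
i=3 'c': node 7→8  → match P5@[2:3]
i=4 'a': node 8→1 (fail-walked)
i=5 'b': node 1→3  → match P2@[5:5]
i=6 'a': node 3→1 (fail-walked)
i=7 'a': node 1→1 (fail-walked)
i=8 'c': node 1→2  → match P0@[7:8]
i=9 'a': node 2→1 (fail-walked)
i=10 'b': node 1→3  → match P2@[10:10]
i=11 'c': node 3→4  → match P1@[9:11],P5@[10:11]
i=12 'c': node 4→12 (fail-walked)
i=13 'a': node 12→13
i=14 'b': node 13→3 (fail-walked)  → match P2@[14:14]
i=15 'b': node 3→5 (fail-walked)  → match P2@[15:15]
i=16 'c': node 5→15  → match P5@[15:16]
i=17 'b': node 15→7 (fail-walked)  → match P2@[17:17]
i=18 'c': node 7→8  → match P5@[17:18]
i=19 'c': node 8→9
i=20 'c': node 9→12 (fail-walked)
i=21 'a': node 12→13
i=22 'a': node 13→14  → match P4@[19:22]
i=23 'a': node 14→1 (fail-walked)
i=24 'c': node 1→2  → match P0@[23:24]
i=25 'c': node 2→12 (fail-walked)
i=26 'a': node 12→13
i=27 'a': node 13→14  → match P4@[24:27]
i=28 'b': node 14→3 (fail-walked)  → match P2@[28:28]
i=29 'c': node 3→4  → match P1@[27:29],P5@[28:29]
i=30 'c': node 4→12 (fail-walked)
i=31 'b': node 12→7 (fail-walked)  → match P2@[31:31]
i=32 'a': node 7→1 (fail-walked)
i=33 'b': node 1→3  → match P2@[33:33]
i=34 'c': node 3→4  → match P1@[32:34],P5@[33:34]
i=35 'c': node 4→12 (fail-walked)
i=36 'c': node 12→12 (fail-walked)
i=37 'a': node 12→13
i=38 'a': node 13→14  → match P4@[35:38]
i=39 'b': node 14→3 (fail-walked)  → match P2@[39:39]
i=40 'c': node 3→4  → match P1@[38:40],P5@[39:40]
i=41 'b': node 4→7 (fail-walked)  → match P2@[41:41]
i=42 'c': node 7→8  → match P5@[41:42]
i=43 'c': node 8→9
i=44 'a': node 9→13 (fail-walked)
i=45 'a': node 13→14  → match P4@[42:45]
i=46 'b': node 14→3 (fail-walked)  → match P2@[46:46]
i=47 'b': node 3→5 (fail-walked)  → match P2@[47:47]
i=48 'b': node 5→5 (fail-walked)  → match P2@[48:48]
i=49 'c': node 5→15  → match P5@[48:49]
i=50 'b': node 15→7 (fail-walked)  → match P2@[50:50]
i=51 'b': node 7→5 (fail-walked)  → match P2@[51:51]
i=52 'a': node 5→1 (fail-walked)
i=53 'c': node 1→2  → match P0@[52:53]
i=54 'b': node 2→7 (fail-walked)  → match P2@[54:54]
i=55 'c': node 7→8  → match P5@[54:55]
i=56 'a': node 8→1 (fail-walked)
i=57 'c': node 1→2  → match P0@[56:57]
i=58 'b': node 2→7 (fail-walked)  → match P2@[58:58]
i=59 'b': node 7→5 (fail-walked)  → match P2@[59:59]
i=60 'c': node 5→15  → match P5@[59:60]
i=61 'b': node 15→7 (fail-walked)  → match P2@[61:61]
i=62 'a': node 7→1 (fail-walked)
i=63 'b': node 1→3  → match P2@[63:63]
i=64 'b': node 3→5 (fail-walked)  → match P2@[64:64]
i=65 'a': node 5→1 (fail-walked)
i=66 'a': node 1→1 (fail-walked)
i=67 'b': node 1→3  → match P2@[67:67]
i=68 'b': node 3→5 (fail-walked)  → match P2@[68:68]
i=69 'a': node 5→1 (fail-walked)
i=70 'b': node 1→3  → match P2@[70:70]
i=71 'c': node 3→4  → match P1@[69:71],P5@[70:71]

Matches: [[1,0],[2,2],[3,5],[5,2],[8,0],[10,2],[11,1],[11,5],[14,2],[15,2],[16,5],[17,2],[18,5],[22,4],[24,0],[27,4],[28,2],[29,1],[29,5],[31,2],[33,2],[34,1],[34,5],[38,4],[39,2],[40,1],[40,5],[41,2],[42,5],[45,4],[46,2],[47,2],[48,2],[49,5],[50,2],[51,2],[53,0],[54,2],[55,5],[57,0],[58,2],[59,2],[60,5],[61,2],[63,2],[64,2],[67,2],[68,2],[70,2],[71,1],[71,5]]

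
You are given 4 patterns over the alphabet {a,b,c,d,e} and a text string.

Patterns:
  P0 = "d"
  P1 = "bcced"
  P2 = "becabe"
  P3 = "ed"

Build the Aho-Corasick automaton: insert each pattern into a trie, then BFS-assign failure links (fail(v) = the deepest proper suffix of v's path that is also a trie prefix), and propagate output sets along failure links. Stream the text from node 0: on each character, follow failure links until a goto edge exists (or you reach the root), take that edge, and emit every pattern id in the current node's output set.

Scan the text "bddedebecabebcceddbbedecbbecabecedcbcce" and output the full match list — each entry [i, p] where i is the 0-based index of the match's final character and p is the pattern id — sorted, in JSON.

Construct AC machine:
Trie (insert patterns):
  n0 'ε': b→2 d→1 e→12
  n1 'd': ·  [P0 ends]
  n2 'b': c→3 e→7
  n3 'bc': c→4
  n4 'bcc': e→5
  n5 'bcce': d→6
  n6 'bcced': ·  [P1 ends]
  n7 'be': c→8
  n8 'bec': a→9
  n9 'beca': b→10
  n10 'becab': e→11
  n11 'becabe': ·  [P2 ends]
  n12 'e': d→13
  n13 'ed': ·  [P3 ends]

BFS fail/out derivation:
  fail(1) 'd': from fail(0)=0 chase 'd': 0 ⇒ 0;  out={0}∪out(0)={0}
  fail(2) 'b': from fail(0)=0 chase 'b': 0 ⇒ 0;  out=∅∪out(0)=∅
  fail(12) 'e': from fail(0)=0 chase 'e': 0 ⇒ 0;  out=∅∪out(0)=∅
  fail(3) 'bc': from fail(2)=0 chase 'c': 0 ⇒ 0;  out=∅∪out(0)=∅
  fail(7) 'be': from fail(2)=0 chase 'e': 0 ⇒ 12;  out=∅∪out(12)=∅
  fail(13) 'ed': from fail(12)=0 chase 'd': 0 ⇒ 1;  out={3}∪out(1)={0,3}
  fail(4) 'bcc': from fail(3)=0 chase 'c': 0 ⇒ 0;  out=∅∪out(0)=∅
  fail(8) 'bec': from fail(7)=12 chase 'c': 12→0 ⇒ 0;  out=∅∪out(0)=∅
  fail(5) 'bcce': from fail(4)=0 chase 'e': 0 ⇒ 12;  out=∅∪out(12)=∅
  fail(9) 'beca': from fail(8)=0 chase 'a': 0 ⇒ 0;  out=∅∪out(0)=∅
  fail(6) 'bcced': from fail(5)=12 chase 'd': 12 ⇒ 13;  out={1}∪out(13)={0,1,3}
  fail(10) 'becab': from fail(9)=0 chase 'b': 0 ⇒ 2;  out=∅∪out(2)=∅
  fail(11) 'becabe': from fail(10)=2 chase 'e': 2 ⇒ 7;  out={2}∪out(7)={2}

Text stream:
[0] read 'b'  n0⇒n2
[1] read 'd'  n2⇒n1 (fail-walked)  → match P0@[1:1]
[2] read 'd'  n1⇒n1 (fail-walked)  → match P0@[2:2]
[3] read 'e'  n1⇒n12 (fail-walked)
[4] read 'd'  n12⇒n13  → match P0@[4:4],P3@[3:4]
[5] read 'e'  n13⇒n12 (fail-walked)
[6] read 'b'  n12⇒n2 (fail-walked)
[7] read 'e'  n2⇒n7
[8] read 'c'  n7⇒n8
[9] read 'a'  n8⇒n9
[10] read 'b'  n9⇒n10
[11] read 'e'  n10⇒n11  → match P2@[6:11]
[12] read 'b'  n11⇒n2 (fail-walked)
[13] read 'c'  n2⇒n3
[14] read 'c'  n3⇒n4
[15] read 'e'  n4⇒n5
[16] read 'd'  n5⇒n6  → match P0@[16:16],P1@[12:16],P3@[15:16]
[17] read 'd'  n6⇒n1 (fail-walked)  → match P0@[17:17]
[18] read 'b'  n1⇒n2 (fail-walked)
[19] read 'b'  n2⇒n2 (fail-walked)
[20] read 'e'  n2⇒n7
[21] read 'd'  n7⇒n13 (fail-walked)  → match P0@[21:21],P3@[20:21]
[22] read 'e'  n13⇒n12 (fail-walked)
[23] read 'c'  n12⇒n0 (fail-walked)
[24] read 'b'  n0⇒n2
[25] read 'b'  n2⇒n2 (fail-walked)
[26] read 'e'  n2⇒n7
[27] read 'c'  n7⇒n8
[28] read 'a'  n8⇒n9
[29] read 'b'  n9⇒n10
[30] read 'e'  n10⇒n11  → match P2@[25:30]
[31] read 'c'  n11⇒n8 (fail-walked)
[32] read 'e'  n8⇒n12 (fail-walked)
[33] read 'd'  n12⇒n13  → match P0@[33:33],P3@[32:33]
[34] read 'c'  n13⇒n0 (fail-walked)
[35] read 'b'  n0⇒n2
[36] read 'c'  n2⇒n3
[37] read 'c'  n3⇒n4
[38] read 'e'  n4⇒n5

All matches (sorted): [[1,0],[2,0],[4,0],[4,3],[11,2],[16,0],[16,1],[16,3],[17,0],[21,0],[21,3],[30,2],[33,0],[33,3]]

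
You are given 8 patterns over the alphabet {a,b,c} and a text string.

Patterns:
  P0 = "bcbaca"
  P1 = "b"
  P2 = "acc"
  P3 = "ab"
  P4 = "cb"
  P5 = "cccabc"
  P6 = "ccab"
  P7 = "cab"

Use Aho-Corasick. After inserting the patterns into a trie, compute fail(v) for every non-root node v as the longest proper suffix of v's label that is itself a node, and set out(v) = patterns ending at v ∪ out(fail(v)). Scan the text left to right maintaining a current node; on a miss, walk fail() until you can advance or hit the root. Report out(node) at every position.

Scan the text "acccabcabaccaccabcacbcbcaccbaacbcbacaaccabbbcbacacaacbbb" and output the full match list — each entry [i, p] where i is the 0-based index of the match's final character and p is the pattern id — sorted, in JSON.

Construct AC machine:
Trie (insert patterns):
  0='ε' goto a→7 b→1 c→11
  1='b' goto c→2  ←P1
  2='bc' goto b→3
  3='bcb' goto a→4
  4='bcba' goto c→5
  5='bcbac' goto a→6
  6='bcbaca' goto ·  ←P0
  7='a' goto b→10 c→8
  8='ac' goto c→9
  9='acc' goto ·  ←P2
  10='ab' goto ·  ←P3
  11='c' goto a→20 b→12 c→13
  12='cb' goto ·  ←P4
  13='cc' goto a→18 c→14
  14='ccc' goto a→15
  15='ccca' goto b→16
  16='cccab' goto c→17
  17='cccabc' goto ·  ←P5
  18='cca' goto b→19
  19='ccab' goto ·  ←P6
  20='ca' goto b→21
  21='cab' goto ·  ←P7

BFS fail/out derivation:
  fail(1) 'b': from fail(0)=0 chase 'b': 0 ⇒ 0;  out={1}∪out(0)={1}
  fail(7) 'a': from fail(0)=0 chase 'a': 0 ⇒ 0;  out=∅∪out(0)=∅
  fail(11) 'c': from fail(0)=0 chase 'c': 0 ⇒ 0;  out=∅∪out(0)=∅
  fail(2) 'bc': from fail(1)=0 chase 'c': 0 ⇒ 11;  out=∅∪out(11)=∅
  fail(8) 'ac': from fail(7)=0 chase 'c': 0 ⇒ 11;  out=∅∪out(11)=∅
  fail(10) 'ab': from fail(7)=0 chase 'b': 0 ⇒ 1;  out={3}∪out(1)={1,3}
  fail(12) 'cb': from fail(11)=0 chase 'b': 0 ⇒ 1;  out={4}∪out(1)={1,4}
  fail(13) 'cc': from fail(11)=0 chase 'c': 0 ⇒ 11;  out=∅∪out(11)=∅
  fail(20) 'ca': from fail(11)=0 chase 'a': 0 ⇒ 7;  out=∅∪out(7)=∅
  fail(3) 'bcb': from fail(2)=11 chase 'b': 11 ⇒ 12;  out=∅∪out(12)={1,4}
  fail(9) 'acc': from fail(8)=11 chase 'c': 11 ⇒ 13;  out={2}∪out(13)={2}
  fail(14) 'ccc': from fail(13)=11 chase 'c': 11 ⇒ 13;  out=∅∪out(13)=∅
  fail(18) 'cca': from fail(13)=11 chase 'a': 11 ⇒ 20;  out=∅∪out(20)=∅
  fail(21) 'cab': from fail(20)=7 chase 'b': 7 ⇒ 10;  out={7}∪out(10)={1,3,7}
  fail(4) 'bcba': from fail(3)=12 chase 'a': 12→1→0 ⇒ 7;  out=∅∪out(7)=∅
  fail(15) 'ccca': from fail(14)=13 chase 'a': 13 ⇒ 18;  out=∅∪out(18)=∅
  fail(19) 'ccab': from fail(18)=20 chase 'b': 20 ⇒ 21;  out={6}∪out(21)={1,3,6,7}
  fail(5) 'bcbac': from fail(4)=7 chase 'c': 7 ⇒ 8;  out=∅∪out(8)=∅
  fail(16) 'cccab': from fail(15)=18 chase 'b': 18 ⇒ 19;  out=∅∪out(19)={1,3,6,7}
  fail(6) 'bcbaca': from fail(5)=8 chase 'a': 8→11 ⇒ 20;  out={0}∪out(20)={0}
  fail(17) 'cccabc': from fail(16)=19 chase 'c': 19→21→10→1 ⇒ 2;  out={5}∪out(2)={5}

Text stream:
i=0 'a': node 0→7
i=1 'c': node 7→8
i=2 'c': node 8→9  emit P2@[0:2]
i=3 'c': node 9→14 (via fail)
i=4 'a': node 14→15
i=5 'b': node 15→16  emit P1@[5:5],P3@[4:5],P6@[2:5],P7@[3:5]
i=6 'c': node 16→17  emit P5@[1:6]
i=7 'a': node 17→20 (via fail)
i=8 'b': node 20→21  emit P1@[8:8],P3@[7:8],P7@[6:8]
i=9 'a': node 21→7 (via fail)
i=10 'c': node 7→8
i=11 'c': node 8→9  emit P2@[9:11]
i=12 'a': node 9→18 (via fail)
i=13 'c': node 18→8 (via fail)
i=14 'c': node 8→9  emit P2@[12:14]
i=15 'a': node 9→18 (via fail)
i=16 'b': node 18→19  emit P1@[16:16],P3@[15:16],P6@[13:16],P7@[14:16]
i=17 'c': node 19→2 (via fail)
i=18 'a': node 2→20 (via fail)
i=19 'c': node 20→8 (via fail)
i=20 'b': node 8→12 (via fail)  emit P1@[20:20],P4@[19:20]
i=21 'c': node 12→2 (via fail)
i=22 'b': node 2→3  emit P1@[22:22],P4@[21:22]
i=23 'c': node 3→2 (via fail)
i=24 'a': node 2→20 (via fail)
i=25 'c': node 20→8 (via fail)
i=26 'c': node 8→9  emit P2@[24:26]
i=27 'b': node 9→12 (via fail)  emit P1@[27:27],P4@[26:27]
i=28 'a': node 12→7 (via fail)
i=29 'a': node 7→7 (via fail)
i=30 'c': node 7→8
i=31 'b': node 8→12 (via fail)  emit P1@[31:31],P4@[30:31]
i=32 'c': node 12→2 (via fail)
i=33 'b': node 2→3  emit P1@[33:33],P4@[32:33]
i=34 'a': node 3→4
i=35 'c': node 4→5
i=36 'a': node 5→6  emit P0@[31:36]
i=37 'a': node 6→7 (via fail)
i=38 'c': node 7→8
i=39 'c': node 8→9  emit P2@[37:39]
i=40 'a': node 9→18 (via fail)
i=41 'b': node 18→19  emit P1@[41:41],P3@[40:41],P6@[38:41],P7@[39:41]
i=42 'b': node 19→1 (via fail)  emit P1@[42:42]
i=43 'b': node 1→1 (via fail)  emit P1@[43:43]
i=44 'c': node 1→2
i=45 'b': node 2→3  emit P1@[45:45],P4@[44:45]
i=46 'a': node 3→4
i=47 'c': node 4→5
i=48 'a': node 5→6  emit P0@[43:48]
i=49 'c': node 6→8 (via fail)
i=50 'a': node 8→20 (via fail)
i=51 'a': node 20→7 (via fail)
i=52 'c': node 7→8
i=53 'b': node 8→12 (via fail)  emit P1@[53:53],P4@[52:53]
i=54 'b': node 12→1 (via fail)  emit P1@[54:54]
i=55 'b': node 1→1 (via fail)  emit P1@[55:55]

Result: [[2,2],[5,1],[5,3],[5,6],[5,7],[6,5],[8,1],[8,3],[8,7],[11,2],[14,2],[16,1],[16,3],[16,6],[16,7],[20,1],[20,4],[22,1],[22,4],[26,2],[27,1],[27,4],[31,1],[31,4],[33,1],[33,4],[36,0],[39,2],[41,1],[41,3],[41,6],[41,7],[42,1],[43,1],[45,1],[45,4],[48,0],[53,1],[53,4],[54,1],[55,1]]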